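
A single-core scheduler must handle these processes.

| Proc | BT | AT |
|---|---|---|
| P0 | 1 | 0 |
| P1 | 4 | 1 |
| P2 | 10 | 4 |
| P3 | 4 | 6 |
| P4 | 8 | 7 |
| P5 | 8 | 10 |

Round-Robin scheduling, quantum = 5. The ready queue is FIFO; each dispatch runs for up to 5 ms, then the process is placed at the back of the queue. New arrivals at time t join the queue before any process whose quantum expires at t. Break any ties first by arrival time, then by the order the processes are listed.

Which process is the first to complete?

Timeline: | P0 0-1 | P1 1-5 | P2 5-10 | P3 10-14 | P4 14-19 | P5 19-24 | P2 24-29 | P4 29-32 | P5 32-35 |
Completion: P0=1  P1=5  P2=29  P3=14  P4=32  P5=35
Turnaround (C−A): P0=1  P1=4  P2=25  P3=8  P4=25  P5=25
Finish order: P0 → P1 → P3 → P2 → P4 → P5

P0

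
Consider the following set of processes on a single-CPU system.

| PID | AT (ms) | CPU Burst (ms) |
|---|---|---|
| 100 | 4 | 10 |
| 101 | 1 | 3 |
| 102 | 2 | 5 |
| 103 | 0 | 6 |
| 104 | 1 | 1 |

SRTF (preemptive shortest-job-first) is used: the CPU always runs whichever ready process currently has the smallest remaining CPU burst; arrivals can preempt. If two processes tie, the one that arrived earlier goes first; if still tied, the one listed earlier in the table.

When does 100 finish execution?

25

Timeline: | 103 0-1 | 104 1-2 | 101 2-5 | 103 5-10 | 102 10-15 | 100 15-25 |
Completion: 100=25  101=5  102=15  103=10  104=2
Turnaround (C−A): 100=21  101=4  102=13  103=10  104=1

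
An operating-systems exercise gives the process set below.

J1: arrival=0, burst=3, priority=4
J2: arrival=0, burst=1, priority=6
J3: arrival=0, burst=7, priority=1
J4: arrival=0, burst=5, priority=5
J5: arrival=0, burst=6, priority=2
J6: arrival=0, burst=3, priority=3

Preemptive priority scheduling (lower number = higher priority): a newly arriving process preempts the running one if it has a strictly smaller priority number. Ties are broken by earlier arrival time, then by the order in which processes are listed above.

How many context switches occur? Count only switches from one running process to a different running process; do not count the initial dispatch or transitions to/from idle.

Timeline: | J3 0-7 | J5 7-13 | J6 13-16 | J1 16-19 | J4 19-24 | J2 24-25 |
Completion: J1=19  J2=25  J3=7  J4=24  J5=13  J6=16
Turnaround (C−A): J1=19  J2=25  J3=7  J4=24  J5=13  J6=16

5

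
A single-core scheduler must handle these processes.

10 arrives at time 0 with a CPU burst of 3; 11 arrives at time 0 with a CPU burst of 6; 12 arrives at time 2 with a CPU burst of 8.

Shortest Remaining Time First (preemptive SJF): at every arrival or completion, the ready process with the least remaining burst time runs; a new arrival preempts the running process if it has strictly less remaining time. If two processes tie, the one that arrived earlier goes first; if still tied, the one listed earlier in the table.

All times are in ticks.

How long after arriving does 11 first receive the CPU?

3

Gantt: | 10 0-3 | 11 3-9 | 12 9-17 |
Completion: 10=3  11=9  12=17
Response(11) = first start − arrival = 3 − 0 = 3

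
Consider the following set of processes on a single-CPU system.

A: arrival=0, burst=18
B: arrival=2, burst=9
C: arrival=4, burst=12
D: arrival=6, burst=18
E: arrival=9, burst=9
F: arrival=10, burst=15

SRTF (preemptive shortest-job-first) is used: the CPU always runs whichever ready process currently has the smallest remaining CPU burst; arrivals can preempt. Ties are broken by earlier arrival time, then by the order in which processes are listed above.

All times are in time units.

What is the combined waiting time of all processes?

Timeline: | A 0-2 | B 2-11 | E 11-20 | C 20-32 | F 32-47 | A 47-63 | D 63-81 |
Completion: A=63  B=11  C=32  D=81  E=20  F=47
Waiting = turnaround − burst: A=45, B=0, C=16, D=57, E=2, F=22
Total waiting = 45 + 0 + 16 + 57 + 2 + 22 = 142

142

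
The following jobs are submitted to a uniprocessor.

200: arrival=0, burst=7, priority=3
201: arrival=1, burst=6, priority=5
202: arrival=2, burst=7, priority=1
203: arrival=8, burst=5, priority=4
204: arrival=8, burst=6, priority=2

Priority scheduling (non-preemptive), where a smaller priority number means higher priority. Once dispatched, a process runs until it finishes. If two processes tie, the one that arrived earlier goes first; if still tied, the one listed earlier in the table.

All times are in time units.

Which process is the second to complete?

202

Timeline: | 200 0-7 | 202 7-14 | 204 14-20 | 203 20-25 | 201 25-31 |
Completion: 200=7  201=31  202=14  203=25  204=20
Turnaround (C−A): 200=7  201=30  202=12  203=17  204=12
Finish order: 200 → 202 → 204 → 203 → 201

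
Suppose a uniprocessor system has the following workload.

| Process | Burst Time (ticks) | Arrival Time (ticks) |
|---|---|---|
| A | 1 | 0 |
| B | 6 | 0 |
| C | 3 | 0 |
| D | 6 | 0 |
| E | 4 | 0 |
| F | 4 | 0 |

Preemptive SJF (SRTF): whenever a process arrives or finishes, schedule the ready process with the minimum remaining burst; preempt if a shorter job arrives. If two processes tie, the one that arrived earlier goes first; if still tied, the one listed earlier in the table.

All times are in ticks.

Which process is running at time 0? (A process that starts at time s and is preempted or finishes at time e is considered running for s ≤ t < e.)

Gantt: | A 0-1 | C 1-4 | E 4-8 | F 8-12 | B 12-18 | D 18-24 |
Completion: A=1  B=18  C=4  D=24  E=8  F=12
Turnaround (C−A): A=1  B=18  C=4  D=24  E=8  F=12

A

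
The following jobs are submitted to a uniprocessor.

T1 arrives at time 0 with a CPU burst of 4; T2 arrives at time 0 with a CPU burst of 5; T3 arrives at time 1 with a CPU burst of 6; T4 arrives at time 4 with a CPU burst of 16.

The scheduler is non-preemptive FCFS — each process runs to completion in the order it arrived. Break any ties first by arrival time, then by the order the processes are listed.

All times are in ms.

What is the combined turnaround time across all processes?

Schedule: | T1 0-4 | T2 4-9 | T3 9-15 | T4 15-31 |
Completion: T1=4  T2=9  T3=15  T4=31
Turnaround = completion − arrival: T1=4, T2=9, T3=14, T4=27
Total turnaround = 4 + 9 + 14 + 27 = 54

54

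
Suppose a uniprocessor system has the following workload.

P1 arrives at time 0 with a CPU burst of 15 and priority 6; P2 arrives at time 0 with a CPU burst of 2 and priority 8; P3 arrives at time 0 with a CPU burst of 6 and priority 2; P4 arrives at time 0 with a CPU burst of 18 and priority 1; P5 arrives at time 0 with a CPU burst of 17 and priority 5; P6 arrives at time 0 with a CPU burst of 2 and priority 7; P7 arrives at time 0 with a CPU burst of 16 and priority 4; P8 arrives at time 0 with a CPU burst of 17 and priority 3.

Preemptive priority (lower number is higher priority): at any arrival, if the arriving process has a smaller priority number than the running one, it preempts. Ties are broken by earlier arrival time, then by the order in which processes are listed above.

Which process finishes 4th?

P7

Schedule: | P4 0-18 | P3 18-24 | P8 24-41 | P7 41-57 | P5 57-74 | P1 74-89 | P6 89-91 | P2 91-93 |
Completion: P1=89  P2=93  P3=24  P4=18  P5=74  P6=91  P7=57  P8=41
Finish order: P4 → P3 → P8 → P7 → P5 → P1 → P6 → P2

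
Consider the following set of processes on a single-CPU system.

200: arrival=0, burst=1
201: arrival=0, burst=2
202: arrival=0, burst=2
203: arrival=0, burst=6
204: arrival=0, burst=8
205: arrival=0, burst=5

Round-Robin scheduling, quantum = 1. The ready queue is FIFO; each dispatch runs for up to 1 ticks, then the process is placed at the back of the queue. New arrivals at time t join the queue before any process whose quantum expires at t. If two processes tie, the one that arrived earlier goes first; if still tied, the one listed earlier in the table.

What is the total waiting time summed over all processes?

Timeline: | 200 0-1 | 201 1-2 | 202 2-3 | 203 3-4 | 204 4-5 | 205 5-6 | 201 6-7 | 202 7-8 | 203 8-9 | 204 9-10 | 205 10-11 | 203 11-12 | 204 12-13 | 205 13-14 | 203 14-15 | 204 15-16 | 205 16-17 | 203 17-18 | 204 18-19 | 205 19-20 | 203 20-21 | 204 21-24 |
Completion: 200=1  201=7  202=8  203=21  204=24  205=20
Turnaround (C−A): 200=1  201=7  202=8  203=21  204=24  205=20
Waiting = turnaround − burst: 200=0, 201=5, 202=6, 203=15, 204=16, 205=15
Total waiting = 0 + 5 + 6 + 15 + 16 + 15 = 57

57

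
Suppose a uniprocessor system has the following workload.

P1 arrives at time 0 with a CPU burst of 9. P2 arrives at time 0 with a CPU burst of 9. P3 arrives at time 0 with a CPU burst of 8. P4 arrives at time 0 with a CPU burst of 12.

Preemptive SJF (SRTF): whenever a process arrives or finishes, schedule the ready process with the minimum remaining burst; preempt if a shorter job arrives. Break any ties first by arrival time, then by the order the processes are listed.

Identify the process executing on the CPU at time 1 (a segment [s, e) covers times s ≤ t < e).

P3

Timeline: | P3 0-8 | P1 8-17 | P2 17-26 | P4 26-38 |
Completion: P1=17  P2=26  P3=8  P4=38
Turnaround (C−A): P1=17  P2=26  P3=8  P4=38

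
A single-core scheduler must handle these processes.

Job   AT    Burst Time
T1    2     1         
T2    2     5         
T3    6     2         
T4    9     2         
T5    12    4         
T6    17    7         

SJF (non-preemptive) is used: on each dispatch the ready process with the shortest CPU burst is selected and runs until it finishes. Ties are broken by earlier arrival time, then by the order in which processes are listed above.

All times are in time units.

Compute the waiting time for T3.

Schedule: | idle 0-2 | T1 2-3 | T2 3-8 | T3 8-10 | T4 10-12 | T5 12-16 | idle 16-17 | T6 17-24 |
Completion: T1=3  T2=8  T3=10  T4=12  T5=16  T6=24
Turnaround (C−A): T1=1  T2=6  T3=4  T4=3  T5=4  T6=7
Waiting(T3) = turnaround − burst = 4 − 2 = 2

2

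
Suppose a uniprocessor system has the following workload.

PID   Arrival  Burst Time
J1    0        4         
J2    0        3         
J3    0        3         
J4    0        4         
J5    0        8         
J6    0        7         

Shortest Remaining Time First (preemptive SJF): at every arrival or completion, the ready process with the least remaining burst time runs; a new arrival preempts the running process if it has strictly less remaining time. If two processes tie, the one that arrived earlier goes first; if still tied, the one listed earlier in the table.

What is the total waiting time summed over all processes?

54

Timeline: | J2 0-3 | J3 3-6 | J1 6-10 | J4 10-14 | J6 14-21 | J5 21-29 |
Completion: J1=10  J2=3  J3=6  J4=14  J5=29  J6=21
Turnaround (C−A): J1=10  J2=3  J3=6  J4=14  J5=29  J6=21
Waiting = turnaround − burst: J1=6, J2=0, J3=3, J4=10, J5=21, J6=14
Total waiting = 6 + 0 + 3 + 10 + 21 + 14 = 54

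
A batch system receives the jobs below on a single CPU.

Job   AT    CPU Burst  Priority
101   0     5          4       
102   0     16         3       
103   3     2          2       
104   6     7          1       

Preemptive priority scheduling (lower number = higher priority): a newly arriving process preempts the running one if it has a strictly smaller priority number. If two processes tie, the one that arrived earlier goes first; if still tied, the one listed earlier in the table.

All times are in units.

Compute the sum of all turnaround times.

Gantt: | 102 0-3 | 103 3-5 | 102 5-6 | 104 6-13 | 102 13-25 | 101 25-30 |
Completion: 101=30  102=25  103=5  104=13
Turnaround (C−A): 101=30  102=25  103=2  104=7
Turnaround = completion − arrival: 101=30, 102=25, 103=2, 104=7
Total turnaround = 30 + 25 + 2 + 7 = 64

64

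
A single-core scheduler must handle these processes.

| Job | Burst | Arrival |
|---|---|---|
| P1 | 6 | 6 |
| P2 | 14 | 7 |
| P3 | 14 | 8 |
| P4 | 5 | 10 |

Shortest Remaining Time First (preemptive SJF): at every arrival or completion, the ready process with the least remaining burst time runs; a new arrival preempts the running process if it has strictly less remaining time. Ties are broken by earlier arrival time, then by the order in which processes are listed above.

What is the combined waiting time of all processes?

35

Gantt: | idle 0-6 | P1 6-12 | P4 12-17 | P2 17-31 | P3 31-45 |
Completion: P1=12  P2=31  P3=45  P4=17
Turnaround (C−A): P1=6  P2=24  P3=37  P4=7
Waiting = turnaround − burst: P1=0, P2=10, P3=23, P4=2
Total waiting = 0 + 10 + 23 + 2 = 35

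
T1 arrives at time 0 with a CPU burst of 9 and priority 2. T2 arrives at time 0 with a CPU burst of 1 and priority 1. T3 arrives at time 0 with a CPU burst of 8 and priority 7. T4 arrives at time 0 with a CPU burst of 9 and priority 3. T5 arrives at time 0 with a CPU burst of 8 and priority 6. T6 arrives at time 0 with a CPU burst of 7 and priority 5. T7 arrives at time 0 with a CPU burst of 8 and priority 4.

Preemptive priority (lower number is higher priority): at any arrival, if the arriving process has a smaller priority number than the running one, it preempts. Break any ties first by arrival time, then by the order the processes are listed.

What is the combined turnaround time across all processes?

Timeline: | T2 0-1 | T1 1-10 | T4 10-19 | T7 19-27 | T6 27-34 | T5 34-42 | T3 42-50 |
Completion: T1=10  T2=1  T3=50  T4=19  T5=42  T6=34  T7=27
Turnaround = completion − arrival: T1=10, T2=1, T3=50, T4=19, T5=42, T6=34, T7=27
Total turnaround = 10 + 1 + 50 + 19 + 42 + 34 + 27 = 183

183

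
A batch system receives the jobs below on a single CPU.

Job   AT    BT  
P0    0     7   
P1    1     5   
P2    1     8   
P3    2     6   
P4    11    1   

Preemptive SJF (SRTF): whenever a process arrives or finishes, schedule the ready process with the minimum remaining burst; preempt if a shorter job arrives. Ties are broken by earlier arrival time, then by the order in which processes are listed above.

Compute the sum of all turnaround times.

Schedule: | P0 0-1 | P1 1-6 | P0 6-12 | P4 12-13 | P3 13-19 | P2 19-27 |
Completion: P0=12  P1=6  P2=27  P3=19  P4=13
Turnaround = completion − arrival: P0=12, P1=5, P2=26, P3=17, P4=2
Total turnaround = 12 + 5 + 26 + 17 + 2 = 62

62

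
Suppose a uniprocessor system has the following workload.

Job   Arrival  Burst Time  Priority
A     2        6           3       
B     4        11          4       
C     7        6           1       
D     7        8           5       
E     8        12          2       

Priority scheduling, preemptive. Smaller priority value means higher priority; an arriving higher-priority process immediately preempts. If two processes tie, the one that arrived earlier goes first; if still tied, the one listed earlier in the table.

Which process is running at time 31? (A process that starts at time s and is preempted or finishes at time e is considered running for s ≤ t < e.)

Schedule: | idle 0-2 | A 2-7 | C 7-13 | E 13-25 | A 25-26 | B 26-37 | D 37-45 |
Completion: A=26  B=37  C=13  D=45  E=25

B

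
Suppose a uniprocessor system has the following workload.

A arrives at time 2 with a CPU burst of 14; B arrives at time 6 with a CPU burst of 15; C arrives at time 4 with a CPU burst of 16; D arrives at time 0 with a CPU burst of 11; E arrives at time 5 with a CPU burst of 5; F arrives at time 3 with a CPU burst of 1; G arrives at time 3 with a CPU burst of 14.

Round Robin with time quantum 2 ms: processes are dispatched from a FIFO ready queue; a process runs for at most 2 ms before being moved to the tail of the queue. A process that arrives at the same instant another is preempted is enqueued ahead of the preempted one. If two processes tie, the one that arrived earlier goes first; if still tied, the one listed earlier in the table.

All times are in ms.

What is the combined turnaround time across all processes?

Gantt: | D 0-2 | A 2-4 | D 4-6 | F 6-7 | G 7-9 | C 9-11 | A 11-13 | E 13-15 | B 15-17 | D 17-19 | G 19-21 | C 21-23 | A 23-25 | E 25-27 | B 27-29 | D 29-31 | G 31-33 | C 33-35 | A 35-37 | E 37-38 | B 38-40 | D 40-42 | G 42-44 | C 44-46 | A 46-48 | B 48-50 | D 50-51 | G 51-53 | C 53-55 | A 55-57 | B 57-59 | G 59-61 | C 61-63 | A 63-65 | B 65-67 | G 67-69 | C 69-71 | B 71-73 | C 73-75 | B 75-76 |
Completion: A=65  B=76  C=75  D=51  E=38  F=7  G=69
Turnaround = completion − arrival: A=63, B=70, C=71, D=51, E=33, F=4, G=66
Total turnaround = 63 + 70 + 71 + 51 + 33 + 4 + 66 = 358

358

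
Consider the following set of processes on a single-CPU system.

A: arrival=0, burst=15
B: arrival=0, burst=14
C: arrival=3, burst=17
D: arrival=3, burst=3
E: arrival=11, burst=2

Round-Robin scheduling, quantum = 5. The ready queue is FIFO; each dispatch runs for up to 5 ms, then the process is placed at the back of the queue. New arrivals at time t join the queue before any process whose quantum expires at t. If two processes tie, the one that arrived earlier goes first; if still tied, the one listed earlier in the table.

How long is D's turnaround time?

Schedule: | A 0-5 | B 5-10 | C 10-15 | D 15-18 | A 18-23 | B 23-28 | E 28-30 | C 30-35 | A 35-40 | B 40-44 | C 44-51 |
Completion: A=40  B=44  C=51  D=18  E=30
Turnaround (C−A): A=40  B=44  C=48  D=15  E=19
Turnaround(D) = completion − arrival = 18 − 3 = 15

15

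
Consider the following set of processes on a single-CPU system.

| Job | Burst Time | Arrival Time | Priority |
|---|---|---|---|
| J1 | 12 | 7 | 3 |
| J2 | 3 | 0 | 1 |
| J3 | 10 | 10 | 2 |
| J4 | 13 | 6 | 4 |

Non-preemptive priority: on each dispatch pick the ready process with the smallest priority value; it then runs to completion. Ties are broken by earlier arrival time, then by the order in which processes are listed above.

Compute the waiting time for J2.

0

Schedule: | J2 0-3 | idle 3-6 | J4 6-19 | J3 19-29 | J1 29-41 |
Completion: J1=41  J2=3  J3=29  J4=19
Waiting(J2) = turnaround − burst = 3 − 3 = 0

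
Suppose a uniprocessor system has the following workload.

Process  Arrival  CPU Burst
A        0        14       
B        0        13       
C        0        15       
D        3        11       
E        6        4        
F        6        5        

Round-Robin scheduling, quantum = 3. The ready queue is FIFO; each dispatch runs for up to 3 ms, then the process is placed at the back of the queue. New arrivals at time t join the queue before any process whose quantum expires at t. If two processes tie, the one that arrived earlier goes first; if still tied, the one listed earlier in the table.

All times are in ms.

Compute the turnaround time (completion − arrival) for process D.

53

Schedule: | A 0-3 | B 3-6 | C 6-9 | D 9-12 | A 12-15 | E 15-18 | F 18-21 | B 21-24 | C 24-27 | D 27-30 | A 30-33 | E 33-34 | F 34-36 | B 36-39 | C 39-42 | D 42-45 | A 45-48 | B 48-51 | C 51-54 | D 54-56 | A 56-58 | B 58-59 | C 59-62 |
Completion: A=58  B=59  C=62  D=56  E=34  F=36
Turnaround(D) = completion − arrival = 56 − 3 = 53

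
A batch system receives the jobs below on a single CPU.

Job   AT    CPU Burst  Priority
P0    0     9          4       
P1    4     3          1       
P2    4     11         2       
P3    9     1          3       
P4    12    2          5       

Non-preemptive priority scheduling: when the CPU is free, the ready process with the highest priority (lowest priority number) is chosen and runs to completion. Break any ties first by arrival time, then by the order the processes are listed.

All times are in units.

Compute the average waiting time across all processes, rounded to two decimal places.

7.80

Schedule: | P0 0-9 | P1 9-12 | P2 12-23 | P3 23-24 | P4 24-26 |
Completion: P0=9  P1=12  P2=23  P3=24  P4=26
Waiting times: P0=0, P1=5, P2=8, P3=14, P4=12
Average waiting = (0+5+8+14+12) / 5 = 39/5 = 7.80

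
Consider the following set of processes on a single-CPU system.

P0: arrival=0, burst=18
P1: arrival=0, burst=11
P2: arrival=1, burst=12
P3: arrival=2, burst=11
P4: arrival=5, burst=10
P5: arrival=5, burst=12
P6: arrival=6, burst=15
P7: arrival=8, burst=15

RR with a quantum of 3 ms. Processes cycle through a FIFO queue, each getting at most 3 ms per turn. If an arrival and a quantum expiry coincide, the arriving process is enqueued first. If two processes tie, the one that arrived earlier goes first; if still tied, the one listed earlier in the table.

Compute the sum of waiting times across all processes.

Timeline: | P0 0-3 | P1 3-6 | P2 6-9 | P3 9-12 | P0 12-15 | P4 15-18 | P5 18-21 | P6 21-24 | P1 24-27 | P7 27-30 | P2 30-33 | P3 33-36 | P0 36-39 | P4 39-42 | P5 42-45 | P6 45-48 | P1 48-51 | P7 51-54 | P2 54-57 | P3 57-60 | P0 60-63 | P4 63-66 | P5 66-69 | P6 69-72 | P1 72-74 | P7 74-77 | P2 77-80 | P3 80-82 | P0 82-85 | P4 85-86 | P5 86-89 | P6 89-92 | P7 92-95 | P0 95-98 | P6 98-101 | P7 101-104 |
Completion: P0=98  P1=74  P2=80  P3=82  P4=86  P5=89  P6=101  P7=104
Waiting = turnaround − burst: P0=80, P1=63, P2=67, P3=69, P4=71, P5=72, P6=80, P7=81
Total waiting = 80 + 63 + 67 + 69 + 71 + 72 + 80 + 81 = 583

583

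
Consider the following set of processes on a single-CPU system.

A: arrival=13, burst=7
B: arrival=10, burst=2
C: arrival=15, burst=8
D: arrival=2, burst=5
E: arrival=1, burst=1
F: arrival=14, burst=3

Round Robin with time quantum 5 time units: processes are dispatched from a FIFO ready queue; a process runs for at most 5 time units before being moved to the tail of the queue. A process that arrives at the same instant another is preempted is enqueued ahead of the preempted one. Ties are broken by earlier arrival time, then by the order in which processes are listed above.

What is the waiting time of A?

8

Schedule: | idle 0-1 | E 1-2 | D 2-7 | idle 7-10 | B 10-12 | idle 12-13 | A 13-18 | F 18-21 | C 21-26 | A 26-28 | C 28-31 |
Completion: A=28  B=12  C=31  D=7  E=2  F=21
Waiting(A) = turnaround − burst = 15 − 7 = 8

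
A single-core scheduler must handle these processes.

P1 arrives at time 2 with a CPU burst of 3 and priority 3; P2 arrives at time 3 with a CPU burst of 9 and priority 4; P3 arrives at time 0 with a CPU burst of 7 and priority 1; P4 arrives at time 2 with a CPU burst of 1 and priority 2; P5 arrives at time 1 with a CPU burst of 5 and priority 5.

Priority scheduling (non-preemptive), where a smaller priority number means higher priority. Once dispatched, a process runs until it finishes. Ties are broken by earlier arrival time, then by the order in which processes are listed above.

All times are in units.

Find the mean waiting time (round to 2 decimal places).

Schedule: | P3 0-7 | P4 7-8 | P1 8-11 | P2 11-20 | P5 20-25 |
Completion: P1=11  P2=20  P3=7  P4=8  P5=25
Waiting times: P1=6, P2=8, P3=0, P4=5, P5=19
Average waiting = (6+8+0+5+19) / 5 = 38/5 = 7.60

7.60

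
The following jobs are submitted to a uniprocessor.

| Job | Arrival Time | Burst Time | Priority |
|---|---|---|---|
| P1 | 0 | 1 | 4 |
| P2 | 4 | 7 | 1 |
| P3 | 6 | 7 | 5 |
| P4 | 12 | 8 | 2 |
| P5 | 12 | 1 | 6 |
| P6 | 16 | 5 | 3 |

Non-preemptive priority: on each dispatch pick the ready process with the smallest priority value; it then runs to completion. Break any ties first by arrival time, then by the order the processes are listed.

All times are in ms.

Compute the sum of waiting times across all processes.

40

Gantt: | P1 0-1 | idle 1-4 | P2 4-11 | P3 11-18 | P4 18-26 | P6 26-31 | P5 31-32 |
Completion: P1=1  P2=11  P3=18  P4=26  P5=32  P6=31
Waiting = turnaround − burst: P1=0, P2=0, P3=5, P4=6, P5=19, P6=10
Total waiting = 0 + 0 + 5 + 6 + 19 + 10 = 40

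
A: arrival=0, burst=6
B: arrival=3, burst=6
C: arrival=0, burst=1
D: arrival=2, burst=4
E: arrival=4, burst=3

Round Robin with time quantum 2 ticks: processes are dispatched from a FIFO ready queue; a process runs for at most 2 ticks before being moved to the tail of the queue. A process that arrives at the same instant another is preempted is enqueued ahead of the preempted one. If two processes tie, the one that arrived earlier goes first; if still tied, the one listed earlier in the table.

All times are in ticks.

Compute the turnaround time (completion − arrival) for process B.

17

Gantt: | A 0-2 | C 2-3 | D 3-5 | A 5-7 | B 7-9 | E 9-11 | D 11-13 | A 13-15 | B 15-17 | E 17-18 | B 18-20 |
Completion: A=15  B=20  C=3  D=13  E=18
Turnaround (C−A): A=15  B=17  C=3  D=11  E=14
Turnaround(B) = completion − arrival = 20 − 3 = 17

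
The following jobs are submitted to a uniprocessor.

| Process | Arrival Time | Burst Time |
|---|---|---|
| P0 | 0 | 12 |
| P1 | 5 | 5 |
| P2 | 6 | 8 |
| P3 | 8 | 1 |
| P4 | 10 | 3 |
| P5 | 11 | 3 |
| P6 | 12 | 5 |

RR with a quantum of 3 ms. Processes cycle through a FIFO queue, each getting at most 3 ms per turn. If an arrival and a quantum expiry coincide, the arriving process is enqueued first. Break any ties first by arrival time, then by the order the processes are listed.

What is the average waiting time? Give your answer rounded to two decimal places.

13.57

Timeline: | P0 0-6 | P1 6-9 | P2 9-12 | P0 12-15 | P3 15-16 | P1 16-18 | P4 18-21 | P5 21-24 | P6 24-27 | P2 27-30 | P0 30-33 | P6 33-35 | P2 35-37 |
Completion: P0=33  P1=18  P2=37  P3=16  P4=21  P5=24  P6=35
Waiting times: P0=21, P1=8, P2=23, P3=7, P4=8, P5=10, P6=18
Average waiting = (21+8+23+7+8+10+18) / 7 = 95/7 = 13.57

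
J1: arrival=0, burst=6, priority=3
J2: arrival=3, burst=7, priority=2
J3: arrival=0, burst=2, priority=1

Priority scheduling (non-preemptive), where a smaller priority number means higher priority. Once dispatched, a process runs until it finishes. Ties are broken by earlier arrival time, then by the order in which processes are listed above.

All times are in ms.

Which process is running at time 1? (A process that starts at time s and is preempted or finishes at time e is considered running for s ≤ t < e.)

Timeline: | J3 0-2 | J1 2-8 | J2 8-15 |
Completion: J1=8  J2=15  J3=2
Turnaround (C−A): J1=8  J2=12  J3=2

J3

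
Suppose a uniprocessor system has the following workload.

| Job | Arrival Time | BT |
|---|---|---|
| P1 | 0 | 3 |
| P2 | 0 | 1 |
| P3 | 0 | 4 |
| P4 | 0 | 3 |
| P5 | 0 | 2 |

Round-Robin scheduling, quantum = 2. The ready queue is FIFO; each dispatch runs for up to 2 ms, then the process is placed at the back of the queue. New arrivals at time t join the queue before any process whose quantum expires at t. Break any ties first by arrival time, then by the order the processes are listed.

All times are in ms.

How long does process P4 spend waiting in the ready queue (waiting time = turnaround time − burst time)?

Gantt: | P1 0-2 | P2 2-3 | P3 3-5 | P4 5-7 | P5 7-9 | P1 9-10 | P3 10-12 | P4 12-13 |
Completion: P1=10  P2=3  P3=12  P4=13  P5=9
Waiting(P4) = turnaround − burst = 13 − 3 = 10

10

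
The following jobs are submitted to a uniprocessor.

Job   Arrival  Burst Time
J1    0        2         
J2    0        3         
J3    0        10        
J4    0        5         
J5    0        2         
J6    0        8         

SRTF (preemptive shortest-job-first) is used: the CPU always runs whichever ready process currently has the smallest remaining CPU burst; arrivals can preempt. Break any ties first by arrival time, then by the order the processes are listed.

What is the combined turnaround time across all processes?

75

Gantt: | J1 0-2 | J5 2-4 | J2 4-7 | J4 7-12 | J6 12-20 | J3 20-30 |
Completion: J1=2  J2=7  J3=30  J4=12  J5=4  J6=20
Turnaround (C−A): J1=2  J2=7  J3=30  J4=12  J5=4  J6=20
Turnaround = completion − arrival: J1=2, J2=7, J3=30, J4=12, J5=4, J6=20
Total turnaround = 2 + 7 + 30 + 12 + 4 + 20 = 75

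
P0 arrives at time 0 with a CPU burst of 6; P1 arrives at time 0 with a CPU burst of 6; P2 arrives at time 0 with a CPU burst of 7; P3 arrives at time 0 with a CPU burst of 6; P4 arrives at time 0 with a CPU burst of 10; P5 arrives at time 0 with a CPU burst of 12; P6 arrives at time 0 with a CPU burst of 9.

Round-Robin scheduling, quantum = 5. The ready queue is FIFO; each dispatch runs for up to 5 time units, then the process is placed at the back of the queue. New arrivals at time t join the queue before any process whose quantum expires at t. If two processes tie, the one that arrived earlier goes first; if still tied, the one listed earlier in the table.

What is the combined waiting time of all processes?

251

Gantt: | P0 0-5 | P1 5-10 | P2 10-15 | P3 15-20 | P4 20-25 | P5 25-30 | P6 30-35 | P0 35-36 | P1 36-37 | P2 37-39 | P3 39-40 | P4 40-45 | P5 45-50 | P6 50-54 | P5 54-56 |
Completion: P0=36  P1=37  P2=39  P3=40  P4=45  P5=56  P6=54
Waiting = turnaround − burst: P0=30, P1=31, P2=32, P3=34, P4=35, P5=44, P6=45
Total waiting = 30 + 31 + 32 + 34 + 35 + 44 + 45 = 251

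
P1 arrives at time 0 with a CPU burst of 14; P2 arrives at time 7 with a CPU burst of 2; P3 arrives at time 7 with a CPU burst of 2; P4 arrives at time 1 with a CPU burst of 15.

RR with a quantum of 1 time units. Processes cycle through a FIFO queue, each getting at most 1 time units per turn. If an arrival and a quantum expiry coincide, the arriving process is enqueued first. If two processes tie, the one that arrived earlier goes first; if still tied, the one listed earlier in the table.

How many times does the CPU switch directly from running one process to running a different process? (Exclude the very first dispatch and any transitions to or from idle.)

31

Schedule: | P1 0-1 | P4 1-2 | P1 2-3 | P4 3-4 | P1 4-5 | P4 5-6 | P1 6-7 | P4 7-8 | P2 8-9 | P3 9-10 | P1 10-11 | P4 11-12 | P2 12-13 | P3 13-14 | P1 14-15 | P4 15-16 | P1 16-17 | P4 17-18 | P1 18-19 | P4 19-20 | P1 20-21 | P4 21-22 | P1 22-23 | P4 23-24 | P1 24-25 | P4 25-26 | P1 26-27 | P4 27-28 | P1 28-29 | P4 29-30 | P1 30-31 | P4 31-33 |
Completion: P1=31  P2=13  P3=14  P4=33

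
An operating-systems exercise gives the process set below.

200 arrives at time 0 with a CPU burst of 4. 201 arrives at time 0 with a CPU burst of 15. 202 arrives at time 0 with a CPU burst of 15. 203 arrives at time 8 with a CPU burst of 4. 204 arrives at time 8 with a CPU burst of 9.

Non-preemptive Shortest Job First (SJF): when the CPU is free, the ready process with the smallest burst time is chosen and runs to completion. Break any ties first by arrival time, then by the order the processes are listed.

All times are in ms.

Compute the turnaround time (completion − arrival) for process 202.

Gantt: | 200 0-4 | 201 4-19 | 203 19-23 | 204 23-32 | 202 32-47 |
Completion: 200=4  201=19  202=47  203=23  204=32
Turnaround (C−A): 200=4  201=19  202=47  203=15  204=24
Turnaround(202) = completion − arrival = 47 − 0 = 47

47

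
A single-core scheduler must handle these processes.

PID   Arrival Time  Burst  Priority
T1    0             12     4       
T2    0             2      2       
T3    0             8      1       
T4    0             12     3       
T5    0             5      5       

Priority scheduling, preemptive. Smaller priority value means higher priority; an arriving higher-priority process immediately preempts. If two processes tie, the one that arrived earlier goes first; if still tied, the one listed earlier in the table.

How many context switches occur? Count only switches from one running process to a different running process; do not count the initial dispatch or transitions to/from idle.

Schedule: | T3 0-8 | T2 8-10 | T4 10-22 | T1 22-34 | T5 34-39 |
Completion: T1=34  T2=10  T3=8  T4=22  T5=39
Turnaround (C−A): T1=34  T2=10  T3=8  T4=22  T5=39

4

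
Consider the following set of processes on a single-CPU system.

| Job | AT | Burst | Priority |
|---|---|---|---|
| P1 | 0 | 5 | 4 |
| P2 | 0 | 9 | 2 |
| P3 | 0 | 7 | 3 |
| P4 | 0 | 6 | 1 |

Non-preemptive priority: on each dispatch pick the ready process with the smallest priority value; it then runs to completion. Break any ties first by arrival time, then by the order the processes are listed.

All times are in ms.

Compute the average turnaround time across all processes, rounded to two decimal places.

Gantt: | P4 0-6 | P2 6-15 | P3 15-22 | P1 22-27 |
Completion: P1=27  P2=15  P3=22  P4=6
Turnaround times: P1=27, P2=15, P3=22, P4=6
Average turnaround = (27+15+22+6) / 4 = 70/4 = 17.50

17.50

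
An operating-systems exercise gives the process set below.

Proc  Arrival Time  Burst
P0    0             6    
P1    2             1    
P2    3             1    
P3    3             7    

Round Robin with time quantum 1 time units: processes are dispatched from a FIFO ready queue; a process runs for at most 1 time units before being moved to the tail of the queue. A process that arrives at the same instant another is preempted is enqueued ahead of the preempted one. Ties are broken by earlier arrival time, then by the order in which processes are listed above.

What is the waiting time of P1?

Timeline: | P0 0-2 | P1 2-3 | P0 3-4 | P2 4-5 | P3 5-6 | P0 6-7 | P3 7-8 | P0 8-9 | P3 9-10 | P0 10-11 | P3 11-15 |
Completion: P0=11  P1=3  P2=5  P3=15
Turnaround (C−A): P0=11  P1=1  P2=2  P3=12
Waiting(P1) = turnaround − burst = 1 − 1 = 0

0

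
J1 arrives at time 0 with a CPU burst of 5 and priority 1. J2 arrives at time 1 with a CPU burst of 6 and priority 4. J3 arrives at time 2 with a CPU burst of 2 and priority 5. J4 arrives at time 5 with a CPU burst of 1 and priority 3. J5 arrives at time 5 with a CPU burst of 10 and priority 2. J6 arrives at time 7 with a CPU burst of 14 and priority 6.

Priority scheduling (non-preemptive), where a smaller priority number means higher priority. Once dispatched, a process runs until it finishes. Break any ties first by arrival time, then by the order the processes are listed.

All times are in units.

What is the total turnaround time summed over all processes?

100

Schedule: | J1 0-5 | J5 5-15 | J4 15-16 | J2 16-22 | J3 22-24 | J6 24-38 |
Completion: J1=5  J2=22  J3=24  J4=16  J5=15  J6=38
Turnaround (C−A): J1=5  J2=21  J3=22  J4=11  J5=10  J6=31
Turnaround = completion − arrival: J1=5, J2=21, J3=22, J4=11, J5=10, J6=31
Total turnaround = 5 + 21 + 22 + 11 + 10 + 31 = 100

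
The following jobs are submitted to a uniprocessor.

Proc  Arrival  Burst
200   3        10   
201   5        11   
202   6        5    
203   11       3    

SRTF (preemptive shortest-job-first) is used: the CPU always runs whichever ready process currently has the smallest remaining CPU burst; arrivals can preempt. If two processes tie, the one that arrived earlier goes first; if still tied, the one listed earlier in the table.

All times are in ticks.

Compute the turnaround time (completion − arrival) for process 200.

18

Timeline: | idle 0-3 | 200 3-6 | 202 6-11 | 203 11-14 | 200 14-21 | 201 21-32 |
Completion: 200=21  201=32  202=11  203=14
Turnaround(200) = completion − arrival = 21 − 3 = 18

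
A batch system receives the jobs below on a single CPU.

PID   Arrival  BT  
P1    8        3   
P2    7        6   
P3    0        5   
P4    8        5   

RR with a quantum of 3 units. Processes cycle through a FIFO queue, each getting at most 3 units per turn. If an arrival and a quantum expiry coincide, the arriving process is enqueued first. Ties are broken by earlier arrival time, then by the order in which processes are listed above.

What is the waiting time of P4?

8

Timeline: | P3 0-5 | idle 5-7 | P2 7-10 | P1 10-13 | P4 13-16 | P2 16-19 | P4 19-21 |
Completion: P1=13  P2=19  P3=5  P4=21
Waiting(P4) = turnaround − burst = 13 − 5 = 8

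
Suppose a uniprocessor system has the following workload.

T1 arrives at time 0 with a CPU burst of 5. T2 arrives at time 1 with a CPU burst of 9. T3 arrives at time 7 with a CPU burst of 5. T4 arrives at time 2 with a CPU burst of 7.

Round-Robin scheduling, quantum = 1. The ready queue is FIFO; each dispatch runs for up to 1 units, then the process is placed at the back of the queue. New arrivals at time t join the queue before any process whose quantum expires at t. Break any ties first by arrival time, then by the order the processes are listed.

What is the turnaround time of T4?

22

Timeline: | T1 0-1 | T2 1-2 | T1 2-3 | T4 3-4 | T2 4-5 | T1 5-6 | T4 6-7 | T2 7-8 | T1 8-9 | T3 9-10 | T4 10-11 | T2 11-12 | T1 12-13 | T3 13-14 | T4 14-15 | T2 15-16 | T3 16-17 | T4 17-18 | T2 18-19 | T3 19-20 | T4 20-21 | T2 21-22 | T3 22-23 | T4 23-24 | T2 24-26 |
Completion: T1=13  T2=26  T3=23  T4=24
Turnaround (C−A): T1=13  T2=25  T3=16  T4=22
Turnaround(T4) = completion − arrival = 24 − 2 = 22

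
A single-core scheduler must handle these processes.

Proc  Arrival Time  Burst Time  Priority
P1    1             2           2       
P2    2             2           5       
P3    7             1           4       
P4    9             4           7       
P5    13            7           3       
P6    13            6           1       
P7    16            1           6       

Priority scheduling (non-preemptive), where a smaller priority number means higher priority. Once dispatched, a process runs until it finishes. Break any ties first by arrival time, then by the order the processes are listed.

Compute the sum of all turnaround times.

40

Gantt: | idle 0-1 | P1 1-3 | P2 3-5 | idle 5-7 | P3 7-8 | idle 8-9 | P4 9-13 | P6 13-19 | P5 19-26 | P7 26-27 |
Completion: P1=3  P2=5  P3=8  P4=13  P5=26  P6=19  P7=27
Turnaround (C−A): P1=2  P2=3  P3=1  P4=4  P5=13  P6=6  P7=11
Turnaround = completion − arrival: P1=2, P2=3, P3=1, P4=4, P5=13, P6=6, P7=11
Total turnaround = 2 + 3 + 1 + 4 + 13 + 6 + 11 = 40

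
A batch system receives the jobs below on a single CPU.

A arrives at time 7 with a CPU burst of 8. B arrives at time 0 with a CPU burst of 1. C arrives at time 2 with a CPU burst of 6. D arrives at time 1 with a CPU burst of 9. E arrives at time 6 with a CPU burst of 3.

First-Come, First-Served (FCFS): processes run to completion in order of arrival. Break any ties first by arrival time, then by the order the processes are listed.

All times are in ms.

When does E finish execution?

19

Gantt: | B 0-1 | D 1-10 | C 10-16 | E 16-19 | A 19-27 |
Completion: A=27  B=1  C=16  D=10  E=19
Turnaround (C−A): A=20  B=1  C=14  D=9  E=13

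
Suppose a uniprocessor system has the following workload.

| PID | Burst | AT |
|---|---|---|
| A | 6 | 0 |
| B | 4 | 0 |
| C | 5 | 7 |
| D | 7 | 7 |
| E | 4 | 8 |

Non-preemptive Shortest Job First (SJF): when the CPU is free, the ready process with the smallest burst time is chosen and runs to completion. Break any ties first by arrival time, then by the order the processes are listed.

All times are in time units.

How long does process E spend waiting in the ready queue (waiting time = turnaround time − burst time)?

Schedule: | B 0-4 | A 4-10 | E 10-14 | C 14-19 | D 19-26 |
Completion: A=10  B=4  C=19  D=26  E=14
Turnaround (C−A): A=10  B=4  C=12  D=19  E=6
Waiting(E) = turnaround − burst = 6 − 4 = 2

2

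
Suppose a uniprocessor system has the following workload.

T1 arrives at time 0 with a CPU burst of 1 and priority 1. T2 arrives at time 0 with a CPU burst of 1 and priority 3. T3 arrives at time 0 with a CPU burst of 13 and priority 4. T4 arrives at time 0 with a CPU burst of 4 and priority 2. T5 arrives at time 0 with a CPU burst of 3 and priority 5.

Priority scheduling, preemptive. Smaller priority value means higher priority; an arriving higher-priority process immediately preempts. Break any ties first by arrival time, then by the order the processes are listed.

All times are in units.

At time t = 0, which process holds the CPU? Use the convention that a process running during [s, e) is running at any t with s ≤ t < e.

T1

Timeline: | T1 0-1 | T4 1-5 | T2 5-6 | T3 6-19 | T5 19-22 |
Completion: T1=1  T2=6  T3=19  T4=5  T5=22
Turnaround (C−A): T1=1  T2=6  T3=19  T4=5  T5=22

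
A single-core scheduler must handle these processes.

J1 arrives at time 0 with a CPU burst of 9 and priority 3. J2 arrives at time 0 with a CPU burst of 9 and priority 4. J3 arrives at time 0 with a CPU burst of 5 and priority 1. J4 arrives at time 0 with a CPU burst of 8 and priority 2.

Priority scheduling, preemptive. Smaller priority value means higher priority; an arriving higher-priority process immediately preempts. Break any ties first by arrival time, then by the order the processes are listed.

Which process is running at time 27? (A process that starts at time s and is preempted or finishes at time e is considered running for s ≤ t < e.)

Schedule: | J3 0-5 | J4 5-13 | J1 13-22 | J2 22-31 |
Completion: J1=22  J2=31  J3=5  J4=13
Turnaround (C−A): J1=22  J2=31  J3=5  J4=13

J2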